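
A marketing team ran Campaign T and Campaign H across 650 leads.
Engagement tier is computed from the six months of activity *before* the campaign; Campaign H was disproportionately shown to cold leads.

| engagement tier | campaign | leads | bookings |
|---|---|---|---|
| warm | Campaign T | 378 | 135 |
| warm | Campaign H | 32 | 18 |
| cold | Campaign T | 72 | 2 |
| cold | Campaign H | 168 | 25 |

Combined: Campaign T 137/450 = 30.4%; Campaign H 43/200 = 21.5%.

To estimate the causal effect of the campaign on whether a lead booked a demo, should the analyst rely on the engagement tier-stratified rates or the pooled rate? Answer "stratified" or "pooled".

stratified

Within every engagement tier level Campaign H has the higher rate, yet pooled Campaign T does — Simpson's reversal.
Engagement tier satisfies the back-door criterion: it is not a descendant of the campaign, and it blocks the spurious path from campaign to outcome. Adjusting for it (i.e., using the within-engagement tier rates) gives the causal effect.
Within each level — warm: 35.7% vs 56.2%; cold: 2.8% vs 14.9% — Campaign H is higher every time.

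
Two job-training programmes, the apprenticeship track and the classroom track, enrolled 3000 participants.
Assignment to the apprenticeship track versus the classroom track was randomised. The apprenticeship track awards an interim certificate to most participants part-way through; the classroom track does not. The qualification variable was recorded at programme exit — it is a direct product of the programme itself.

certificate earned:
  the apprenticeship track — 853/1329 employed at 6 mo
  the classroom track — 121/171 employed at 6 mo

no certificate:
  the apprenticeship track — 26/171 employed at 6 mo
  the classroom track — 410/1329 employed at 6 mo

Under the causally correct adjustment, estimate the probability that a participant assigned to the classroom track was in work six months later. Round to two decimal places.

0.35

The qualification attained during the programme-specific comparison favours the classroom track throughout, but the pooled figures favour the apprenticeship track. The question is whether to condition on qualification attained during the programme.
Qualification attained during the programme is recorded after the programme and is itself shifted by it — it sits on the causal path from programme to outcome. Conditioning on a mediator would strip out part of the effect we want; the pooled comparison gives the total causal effect.
So P(outcome | do(the classroom track)) is just the pooled rate for the classroom track: 531/1500 = 0.354.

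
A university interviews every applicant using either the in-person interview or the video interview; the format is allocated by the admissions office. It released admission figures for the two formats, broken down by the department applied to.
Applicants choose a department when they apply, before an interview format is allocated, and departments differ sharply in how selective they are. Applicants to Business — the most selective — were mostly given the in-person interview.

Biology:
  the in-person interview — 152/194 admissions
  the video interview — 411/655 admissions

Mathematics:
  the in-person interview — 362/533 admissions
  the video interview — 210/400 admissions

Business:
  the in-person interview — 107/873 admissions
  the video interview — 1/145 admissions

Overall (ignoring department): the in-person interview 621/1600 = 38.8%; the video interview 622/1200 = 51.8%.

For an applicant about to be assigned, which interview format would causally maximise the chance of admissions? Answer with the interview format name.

the in-person interview is higher inside every department stratum but the video interview is higher in aggregate. Whether to stratify depends on how department relates to the interview format.
Department satisfies the back-door criterion: it is not a descendant of the interview format, and it blocks the spurious path from interview format to outcome. Adjusting for it (i.e., using the within-department rates) gives the causal effect.
Within each level — Biology: 78.4% vs 62.7%; Mathematics: 67.9% vs 52.5%; Business: 12.3% vs 0.7% — the in-person interview is higher every time.

the in-person interview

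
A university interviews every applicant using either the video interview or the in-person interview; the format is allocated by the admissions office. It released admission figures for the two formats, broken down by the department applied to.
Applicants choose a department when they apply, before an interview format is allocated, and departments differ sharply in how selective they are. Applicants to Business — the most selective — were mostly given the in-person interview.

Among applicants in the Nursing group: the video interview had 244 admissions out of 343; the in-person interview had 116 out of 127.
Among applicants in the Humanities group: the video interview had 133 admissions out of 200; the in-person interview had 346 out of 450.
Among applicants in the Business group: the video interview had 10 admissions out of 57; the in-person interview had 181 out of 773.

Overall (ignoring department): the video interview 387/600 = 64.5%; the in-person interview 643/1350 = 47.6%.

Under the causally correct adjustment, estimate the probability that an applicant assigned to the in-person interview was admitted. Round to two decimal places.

the in-person interview is higher inside every department stratum but the video interview is higher in aggregate. Whether to stratify depends on how department relates to the interview format.
Department differs across interview formats for reasons unrelated to any effect of the interview format itself, and it separately predicts the outcome — a classic confounder. We must compare within department levels.
Standardising the in-person interview to the population department mix: 0.241·116/127 + 0.333·346/450 + 0.426·181/773 = 0.576.

0.58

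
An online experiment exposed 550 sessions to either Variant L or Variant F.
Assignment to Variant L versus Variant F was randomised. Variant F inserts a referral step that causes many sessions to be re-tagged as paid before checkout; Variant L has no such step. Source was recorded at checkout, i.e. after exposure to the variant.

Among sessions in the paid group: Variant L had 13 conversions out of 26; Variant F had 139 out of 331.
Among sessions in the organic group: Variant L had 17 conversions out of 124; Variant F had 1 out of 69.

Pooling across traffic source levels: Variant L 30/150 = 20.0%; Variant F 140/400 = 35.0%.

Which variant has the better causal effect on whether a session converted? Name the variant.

Because the variant influences traffic source, traffic source is a post-treatment mediator, not a confounder. Stratifying on it would bias the estimate; the causal effect is the crude pooled difference.
Pooled: Variant L 20.0% vs Variant F 35.0%; Variant F is higher overall.

Variant F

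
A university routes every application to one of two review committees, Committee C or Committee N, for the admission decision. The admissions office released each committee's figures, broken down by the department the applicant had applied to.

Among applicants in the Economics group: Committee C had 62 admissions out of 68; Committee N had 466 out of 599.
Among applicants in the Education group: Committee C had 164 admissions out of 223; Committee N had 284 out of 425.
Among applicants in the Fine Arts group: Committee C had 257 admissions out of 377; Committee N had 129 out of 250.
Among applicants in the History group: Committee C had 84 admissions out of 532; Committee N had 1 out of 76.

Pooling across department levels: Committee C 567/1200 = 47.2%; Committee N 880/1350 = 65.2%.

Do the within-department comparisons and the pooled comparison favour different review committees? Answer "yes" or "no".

yes

Within each department level (Economics 91.2% vs 77.8%; Education 73.5% vs 66.8%; Fine Arts 68.2% vs 51.6%; History 15.8% vs 1.3%), Committee C has the higher rate every time. Pooled: 47.2% vs 65.2% — Committee N has the higher rate overall. The two comparisons disagree.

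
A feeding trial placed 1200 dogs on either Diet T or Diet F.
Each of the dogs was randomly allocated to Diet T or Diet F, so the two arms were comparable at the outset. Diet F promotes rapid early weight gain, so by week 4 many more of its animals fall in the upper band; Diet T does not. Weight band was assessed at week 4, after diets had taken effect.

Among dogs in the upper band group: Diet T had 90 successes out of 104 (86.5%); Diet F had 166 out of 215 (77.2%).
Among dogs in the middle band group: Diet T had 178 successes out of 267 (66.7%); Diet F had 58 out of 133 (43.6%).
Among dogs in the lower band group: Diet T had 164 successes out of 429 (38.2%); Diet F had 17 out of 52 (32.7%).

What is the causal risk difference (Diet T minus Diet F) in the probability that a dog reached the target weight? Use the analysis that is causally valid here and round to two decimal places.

-0.06

Diet T is higher inside every week-4 weight band stratum but Diet F is higher in aggregate. Whether to stratify depends on how week-4 weight band relates to the diet.
Because the diet influences week-4 weight band, week-4 weight band is a post-treatment mediator, not a confounder. Stratifying on it would bias the estimate; the causal effect is the crude pooled difference.
The causal difference is the pooled difference: 0.540 − 0.603 = -0.062.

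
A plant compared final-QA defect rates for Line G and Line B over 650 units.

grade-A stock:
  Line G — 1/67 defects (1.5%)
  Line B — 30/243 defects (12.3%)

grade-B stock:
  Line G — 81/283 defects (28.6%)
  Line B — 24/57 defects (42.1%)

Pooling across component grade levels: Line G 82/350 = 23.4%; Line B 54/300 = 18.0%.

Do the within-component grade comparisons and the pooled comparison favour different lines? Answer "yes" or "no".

yes

Within each component grade level (grade-A stock 1.5% vs 12.3%; grade-B stock 28.6% vs 42.1%), Line G has the lower rate every time. Pooled: 23.4% vs 18.0% — Line B has the lower rate overall. The two comparisons disagree.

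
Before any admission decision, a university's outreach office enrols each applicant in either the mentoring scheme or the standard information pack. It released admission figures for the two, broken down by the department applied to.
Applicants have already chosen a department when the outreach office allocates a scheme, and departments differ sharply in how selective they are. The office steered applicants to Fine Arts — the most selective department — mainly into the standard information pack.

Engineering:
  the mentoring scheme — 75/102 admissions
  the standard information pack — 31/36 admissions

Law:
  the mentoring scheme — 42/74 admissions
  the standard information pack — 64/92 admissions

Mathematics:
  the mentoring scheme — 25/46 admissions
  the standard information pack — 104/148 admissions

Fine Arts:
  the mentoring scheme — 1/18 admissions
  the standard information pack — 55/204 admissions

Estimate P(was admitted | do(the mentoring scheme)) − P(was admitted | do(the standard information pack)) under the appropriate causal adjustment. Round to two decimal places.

-0.16

Since department is a pre-existing factor (not a product of the outreach scheme) and it affects the outcome on its own, it is a confounder. The stratified rates, not the pooled rate, identify the causal effect.
Adjusting over the population distribution of department: 0.192·(0.735−0.861) + 0.231·(0.568−0.696) + 0.269·(0.543−0.703) + 0.308·(0.056−0.270) = -0.163.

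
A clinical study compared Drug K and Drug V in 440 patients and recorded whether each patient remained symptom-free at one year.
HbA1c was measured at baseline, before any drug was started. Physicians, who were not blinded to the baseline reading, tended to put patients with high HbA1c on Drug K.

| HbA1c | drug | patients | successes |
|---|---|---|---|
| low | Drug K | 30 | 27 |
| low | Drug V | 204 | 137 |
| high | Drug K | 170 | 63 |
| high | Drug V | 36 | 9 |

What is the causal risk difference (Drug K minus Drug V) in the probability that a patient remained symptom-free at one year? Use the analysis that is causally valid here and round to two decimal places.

HbA1c satisfies the back-door criterion: it is not a descendant of the drug, and it blocks the spurious path from drug to outcome. Adjusting for it (i.e., using the within-HbA1c rates) gives the causal effect.
Adjusting over the population distribution of HbA1c: 0.532·(0.900−0.672) + 0.468·(0.371−0.250) = +0.178.

+0.18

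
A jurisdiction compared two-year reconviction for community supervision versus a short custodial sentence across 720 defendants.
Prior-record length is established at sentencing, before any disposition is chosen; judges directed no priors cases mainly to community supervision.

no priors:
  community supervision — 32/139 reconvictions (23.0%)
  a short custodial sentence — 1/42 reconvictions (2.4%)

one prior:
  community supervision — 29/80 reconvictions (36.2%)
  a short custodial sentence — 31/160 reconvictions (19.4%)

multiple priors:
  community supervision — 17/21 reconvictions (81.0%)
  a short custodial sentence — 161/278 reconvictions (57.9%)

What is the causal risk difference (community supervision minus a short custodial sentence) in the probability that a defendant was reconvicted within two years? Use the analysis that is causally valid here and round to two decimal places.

Here prior-record length is a common cause — it drives both which disposition a case falls under and the outcome. The crude comparison mixes populations; the stratum-specific rates are the causally relevant ones.
Adjusting over the population distribution of prior-record length: 0.251·(0.230−0.024) + 0.333·(0.362−0.194) + 0.415·(0.810−0.579) = +0.204.

+0.20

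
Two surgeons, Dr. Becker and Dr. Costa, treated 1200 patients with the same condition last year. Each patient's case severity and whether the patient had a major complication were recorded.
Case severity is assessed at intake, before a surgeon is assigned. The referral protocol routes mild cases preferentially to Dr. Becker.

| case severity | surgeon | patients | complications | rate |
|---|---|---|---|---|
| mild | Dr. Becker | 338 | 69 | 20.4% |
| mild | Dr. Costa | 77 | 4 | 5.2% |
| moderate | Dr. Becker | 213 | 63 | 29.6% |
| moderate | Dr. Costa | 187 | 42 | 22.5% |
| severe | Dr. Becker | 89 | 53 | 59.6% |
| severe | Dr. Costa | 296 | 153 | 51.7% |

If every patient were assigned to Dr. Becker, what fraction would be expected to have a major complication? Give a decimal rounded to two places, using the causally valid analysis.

Case severity is set before the surgeon has any effect — it is not caused by the surgeon — and it independently drives the outcome. That makes it a confounder, so the causal comparison is within case severity levels.
Standardising Dr. Becker to the population case severity mix: 0.346·69/338 + 0.333·63/213 + 0.321·53/89 = 0.360.

0.36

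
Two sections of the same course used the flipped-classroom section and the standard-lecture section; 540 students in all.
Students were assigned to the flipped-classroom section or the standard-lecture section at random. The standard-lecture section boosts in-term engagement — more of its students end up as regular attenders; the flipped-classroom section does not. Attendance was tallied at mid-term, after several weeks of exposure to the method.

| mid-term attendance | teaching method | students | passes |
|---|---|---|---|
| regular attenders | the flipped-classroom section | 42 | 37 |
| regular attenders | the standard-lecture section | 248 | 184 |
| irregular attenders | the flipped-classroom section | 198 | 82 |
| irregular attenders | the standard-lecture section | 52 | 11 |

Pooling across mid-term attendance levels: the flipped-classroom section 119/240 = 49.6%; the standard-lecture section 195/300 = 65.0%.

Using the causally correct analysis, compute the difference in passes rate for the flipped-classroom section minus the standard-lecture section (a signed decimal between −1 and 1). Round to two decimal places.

-0.15

The distribution of mid-term attendance is itself part of what the teaching method does — it is an intermediate outcome. Holding it fixed would remove that part of the effect; the total effect is the pooled difference.
The causal difference is the pooled difference: 0.496 − 0.650 = -0.154.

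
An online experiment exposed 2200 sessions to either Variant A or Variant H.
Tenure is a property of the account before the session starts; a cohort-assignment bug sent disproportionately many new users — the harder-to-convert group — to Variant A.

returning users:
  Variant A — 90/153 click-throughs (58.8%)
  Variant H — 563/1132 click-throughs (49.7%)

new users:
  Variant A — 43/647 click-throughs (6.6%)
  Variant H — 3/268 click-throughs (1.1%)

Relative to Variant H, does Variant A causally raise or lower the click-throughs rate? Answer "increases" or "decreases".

User tenure differs across variants for reasons unrelated to any effect of the variant itself, and it separately predicts the outcome — a classic confounder. We must compare within user tenure levels.
Within each level — returning users: 58.8% vs 49.7%; new users: 6.6% vs 1.1% — Variant A is higher every time.

increases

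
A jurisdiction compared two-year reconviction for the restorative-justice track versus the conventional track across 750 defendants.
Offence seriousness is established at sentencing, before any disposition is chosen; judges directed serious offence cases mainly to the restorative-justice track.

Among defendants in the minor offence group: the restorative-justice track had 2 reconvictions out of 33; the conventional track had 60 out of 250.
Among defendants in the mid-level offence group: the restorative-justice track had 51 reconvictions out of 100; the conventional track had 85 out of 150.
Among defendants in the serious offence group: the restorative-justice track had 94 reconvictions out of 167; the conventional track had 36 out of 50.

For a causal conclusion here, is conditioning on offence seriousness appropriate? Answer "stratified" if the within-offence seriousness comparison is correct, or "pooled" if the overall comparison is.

stratified

The stratified and pooled comparisons disagree (the restorative-justice track wins within each offence seriousness; the conventional track wins overall), so the answer turns on the causal role of offence seriousness.
Since offence seriousness is a pre-existing factor (not a product of the disposition) and it affects the outcome on its own, it is a confounder. The stratified rates, not the pooled rate, identify the causal effect.
Within each level — minor offence: 6.1% vs 24.0%; mid-level offence: 51.0% vs 56.7%; serious offence: 56.3% vs 72.0% — the restorative-justice track is lower every time.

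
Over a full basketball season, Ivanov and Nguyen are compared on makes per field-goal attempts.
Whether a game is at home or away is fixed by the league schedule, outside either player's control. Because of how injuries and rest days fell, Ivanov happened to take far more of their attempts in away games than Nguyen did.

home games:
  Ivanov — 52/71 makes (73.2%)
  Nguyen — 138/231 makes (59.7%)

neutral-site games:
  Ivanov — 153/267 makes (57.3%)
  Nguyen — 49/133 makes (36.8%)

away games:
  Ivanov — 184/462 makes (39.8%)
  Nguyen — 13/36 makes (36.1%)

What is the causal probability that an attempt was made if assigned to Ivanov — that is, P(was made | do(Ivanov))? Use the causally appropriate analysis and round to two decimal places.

The game venue-specific comparison favours Ivanov throughout, but the pooled figures favour Nguyen. The question is whether to condition on game venue.
Here game venue is a common cause — it drives both which player a case falls under and the outcome. The crude comparison mixes populations; the stratum-specific rates are the causally relevant ones.
Standardising Ivanov to the population game venue mix: 0.252·52/71 + 0.333·153/267 + 0.415·184/462 = 0.541.

0.54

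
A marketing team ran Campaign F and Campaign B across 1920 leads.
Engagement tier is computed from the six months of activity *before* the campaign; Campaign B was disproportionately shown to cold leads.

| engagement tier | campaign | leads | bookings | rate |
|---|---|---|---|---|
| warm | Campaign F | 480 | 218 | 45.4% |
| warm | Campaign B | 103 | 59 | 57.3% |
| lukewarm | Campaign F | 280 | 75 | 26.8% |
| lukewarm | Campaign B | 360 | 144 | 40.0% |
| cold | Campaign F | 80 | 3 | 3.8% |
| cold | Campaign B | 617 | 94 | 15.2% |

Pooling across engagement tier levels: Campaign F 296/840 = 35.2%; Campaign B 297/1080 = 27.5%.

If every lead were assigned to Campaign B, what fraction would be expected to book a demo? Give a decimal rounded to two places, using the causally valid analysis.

0.36

Nothing the campaign does changes engagement tier; the imbalance is an allocation artefact. With engagement tier also predicting the outcome, the pooled figure is confounded, and the within-stratum comparison is the causal one.
Standardising Campaign B to the population engagement tier mix: 0.304·59/103 + 0.333·144/360 + 0.363·94/617 = 0.363.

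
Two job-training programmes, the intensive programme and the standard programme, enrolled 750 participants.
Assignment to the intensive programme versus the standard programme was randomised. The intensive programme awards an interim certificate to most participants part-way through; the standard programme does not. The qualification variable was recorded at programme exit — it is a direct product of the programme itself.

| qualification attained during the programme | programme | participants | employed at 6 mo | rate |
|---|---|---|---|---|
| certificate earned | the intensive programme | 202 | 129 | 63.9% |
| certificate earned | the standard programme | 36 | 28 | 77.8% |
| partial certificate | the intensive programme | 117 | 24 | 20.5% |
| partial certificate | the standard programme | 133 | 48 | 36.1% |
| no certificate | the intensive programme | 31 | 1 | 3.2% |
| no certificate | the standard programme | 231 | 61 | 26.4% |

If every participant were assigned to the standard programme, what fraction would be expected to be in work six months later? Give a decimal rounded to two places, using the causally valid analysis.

0.34

The qualification attained during the programme-specific comparison favours the standard programme throughout, but the pooled figures favour the intensive programme. The question is whether to condition on qualification attained during the programme.
Qualification attained during the programme is recorded after the programme and is itself shifted by it — it sits on the causal path from programme to outcome. Conditioning on a mediator would strip out part of the effect we want; the pooled comparison gives the total causal effect.
So P(outcome | do(the standard programme)) is just the pooled rate for the standard programme: 137/400 = 0.343.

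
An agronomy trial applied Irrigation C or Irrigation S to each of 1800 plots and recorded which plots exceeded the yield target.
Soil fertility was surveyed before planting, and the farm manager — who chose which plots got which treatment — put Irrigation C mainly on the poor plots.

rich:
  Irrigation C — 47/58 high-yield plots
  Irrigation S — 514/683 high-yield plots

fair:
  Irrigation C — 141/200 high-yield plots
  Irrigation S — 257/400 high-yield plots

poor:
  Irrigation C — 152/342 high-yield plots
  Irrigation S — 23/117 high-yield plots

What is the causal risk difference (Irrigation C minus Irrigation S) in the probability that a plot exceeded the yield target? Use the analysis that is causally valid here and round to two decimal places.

Soil fertility differs across irrigations for reasons unrelated to any effect of the irrigation itself, and it separately predicts the outcome — a classic confounder. We must compare within soil fertility levels.
Adjusting over the population distribution of soil fertility: 0.412·(0.810−0.753) + 0.333·(0.705−0.642) + 0.255·(0.444−0.197) = +0.108.

+0.11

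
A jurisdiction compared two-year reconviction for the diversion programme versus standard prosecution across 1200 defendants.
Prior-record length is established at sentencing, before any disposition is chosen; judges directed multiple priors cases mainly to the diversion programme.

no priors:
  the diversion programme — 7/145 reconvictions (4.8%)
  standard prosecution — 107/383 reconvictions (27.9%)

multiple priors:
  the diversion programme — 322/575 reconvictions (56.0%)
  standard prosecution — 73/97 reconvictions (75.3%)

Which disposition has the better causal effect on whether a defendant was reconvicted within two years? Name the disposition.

Within every prior-record length level the diversion programme has the lower rate, yet pooled standard prosecution does — Simpson's reversal.
The imbalance in prior-record length arose from how defendants were allocated, not from anything the disposition did; and prior-record length independently affects the outcome. The pooled gap is confounded — condition on prior-record length.
Within each level — no priors: 4.8% vs 27.9%; multiple priors: 56.0% vs 75.3% — the diversion programme is lower every time.

the diversion programme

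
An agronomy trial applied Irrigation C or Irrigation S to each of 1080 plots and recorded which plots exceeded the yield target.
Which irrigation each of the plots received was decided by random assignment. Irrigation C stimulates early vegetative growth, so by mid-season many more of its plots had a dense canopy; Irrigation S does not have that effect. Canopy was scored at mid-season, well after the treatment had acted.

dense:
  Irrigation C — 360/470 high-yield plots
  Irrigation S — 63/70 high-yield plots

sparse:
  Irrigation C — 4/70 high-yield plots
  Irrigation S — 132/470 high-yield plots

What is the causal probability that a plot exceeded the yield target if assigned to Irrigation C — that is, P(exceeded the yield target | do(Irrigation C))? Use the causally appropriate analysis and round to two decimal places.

0.67

Mid-season canopy here is a post-treatment variable shaped by the irrigation; conditioning on it would introduce bias rather than remove it. The overall comparison is the causal one.
So P(outcome | do(Irrigation C)) is just the pooled rate for Irrigation C: 364/540 = 0.674.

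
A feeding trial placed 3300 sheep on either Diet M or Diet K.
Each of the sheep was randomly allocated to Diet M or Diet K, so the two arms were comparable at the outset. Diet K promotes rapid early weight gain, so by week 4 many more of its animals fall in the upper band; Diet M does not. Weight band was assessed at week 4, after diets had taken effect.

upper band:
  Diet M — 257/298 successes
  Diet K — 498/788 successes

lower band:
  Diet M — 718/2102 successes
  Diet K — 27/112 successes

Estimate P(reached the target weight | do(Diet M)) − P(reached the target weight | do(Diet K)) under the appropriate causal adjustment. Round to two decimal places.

Week-4 weight band here is a post-treatment variable shaped by the diet; conditioning on it would introduce bias rather than remove it. The overall comparison is the causal one.
The causal difference is the pooled difference: 0.406 − 0.583 = -0.177.

-0.18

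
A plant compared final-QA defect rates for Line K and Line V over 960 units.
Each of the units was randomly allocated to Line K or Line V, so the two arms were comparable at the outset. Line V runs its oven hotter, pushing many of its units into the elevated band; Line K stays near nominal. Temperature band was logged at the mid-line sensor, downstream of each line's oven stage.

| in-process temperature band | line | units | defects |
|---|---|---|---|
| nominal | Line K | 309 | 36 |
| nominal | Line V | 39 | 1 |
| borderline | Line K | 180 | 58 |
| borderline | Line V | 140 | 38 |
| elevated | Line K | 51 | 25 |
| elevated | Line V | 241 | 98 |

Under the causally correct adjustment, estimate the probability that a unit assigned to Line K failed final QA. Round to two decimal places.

The in-process temperature band-specific comparison favours Line V throughout, but the pooled figures favour Line K. The question is whether to condition on in-process temperature band.
The distribution of in-process temperature band is itself part of what the line does — it is an intermediate outcome. Holding it fixed would remove that part of the effect; the total effect is the pooled difference.
So P(outcome | do(Line K)) is just the pooled rate for Line K: 119/540 = 0.220.

0.22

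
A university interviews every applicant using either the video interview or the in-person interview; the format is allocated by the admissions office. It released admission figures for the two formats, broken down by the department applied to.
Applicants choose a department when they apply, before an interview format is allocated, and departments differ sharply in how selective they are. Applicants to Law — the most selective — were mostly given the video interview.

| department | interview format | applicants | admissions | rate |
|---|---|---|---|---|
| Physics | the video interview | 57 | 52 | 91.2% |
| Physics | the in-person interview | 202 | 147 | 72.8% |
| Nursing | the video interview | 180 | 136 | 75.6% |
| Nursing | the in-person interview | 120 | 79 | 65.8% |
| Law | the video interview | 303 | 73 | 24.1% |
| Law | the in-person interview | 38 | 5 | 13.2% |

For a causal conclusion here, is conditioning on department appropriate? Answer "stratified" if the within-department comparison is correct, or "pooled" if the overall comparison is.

Department satisfies the back-door criterion: it is not a descendant of the interview format, and it blocks the spurious path from interview format to outcome. Adjusting for it (i.e., using the within-department rates) gives the causal effect.
Within each level — Physics: 91.2% vs 72.8%; Nursing: 75.6% vs 65.8%; Law: 24.1% vs 13.2% — the video interview is higher every time.

stratified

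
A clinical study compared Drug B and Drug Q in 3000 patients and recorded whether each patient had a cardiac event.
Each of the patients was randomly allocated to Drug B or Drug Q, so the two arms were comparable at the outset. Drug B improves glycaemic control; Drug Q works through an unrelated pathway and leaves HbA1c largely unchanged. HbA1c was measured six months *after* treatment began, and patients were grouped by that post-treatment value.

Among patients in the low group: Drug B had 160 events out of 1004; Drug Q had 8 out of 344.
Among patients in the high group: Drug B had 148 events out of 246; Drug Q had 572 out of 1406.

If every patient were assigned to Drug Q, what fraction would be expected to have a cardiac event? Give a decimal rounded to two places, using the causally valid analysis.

0.33

HbA1c is downstream of the drug. One should not condition on a consequence of treatment, so the overall rates are the right comparison.
So P(outcome | do(Drug Q)) is just the pooled rate for Drug Q: 580/1750 = 0.331.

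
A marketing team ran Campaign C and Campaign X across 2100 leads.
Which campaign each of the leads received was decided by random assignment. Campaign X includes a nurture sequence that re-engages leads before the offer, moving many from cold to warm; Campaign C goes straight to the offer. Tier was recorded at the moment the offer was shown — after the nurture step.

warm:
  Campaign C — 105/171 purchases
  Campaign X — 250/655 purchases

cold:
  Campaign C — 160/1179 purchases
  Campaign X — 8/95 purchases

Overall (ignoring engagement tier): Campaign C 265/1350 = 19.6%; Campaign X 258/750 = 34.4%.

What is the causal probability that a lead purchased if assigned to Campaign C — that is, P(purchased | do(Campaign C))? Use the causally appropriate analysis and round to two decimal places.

Because the campaign influences engagement tier, engagement tier is a post-treatment mediator, not a confounder. Stratifying on it would bias the estimate; the causal effect is the crude pooled difference.
So P(outcome | do(Campaign C)) is just the pooled rate for Campaign C: 265/1350 = 0.196.

0.20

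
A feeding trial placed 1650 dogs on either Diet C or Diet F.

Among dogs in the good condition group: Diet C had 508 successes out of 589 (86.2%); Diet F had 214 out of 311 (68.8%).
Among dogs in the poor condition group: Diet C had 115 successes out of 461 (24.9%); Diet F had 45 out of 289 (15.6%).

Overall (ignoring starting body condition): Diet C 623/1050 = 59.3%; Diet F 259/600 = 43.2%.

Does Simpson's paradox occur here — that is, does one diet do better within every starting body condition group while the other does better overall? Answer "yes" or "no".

no

Within each starting body condition level (good condition 86.2% vs 68.8%; poor condition 24.9% vs 15.6%), Diet C has the higher rate every time. Pooled: 59.3% vs 43.2% — Diet C has the higher rate overall. They agree.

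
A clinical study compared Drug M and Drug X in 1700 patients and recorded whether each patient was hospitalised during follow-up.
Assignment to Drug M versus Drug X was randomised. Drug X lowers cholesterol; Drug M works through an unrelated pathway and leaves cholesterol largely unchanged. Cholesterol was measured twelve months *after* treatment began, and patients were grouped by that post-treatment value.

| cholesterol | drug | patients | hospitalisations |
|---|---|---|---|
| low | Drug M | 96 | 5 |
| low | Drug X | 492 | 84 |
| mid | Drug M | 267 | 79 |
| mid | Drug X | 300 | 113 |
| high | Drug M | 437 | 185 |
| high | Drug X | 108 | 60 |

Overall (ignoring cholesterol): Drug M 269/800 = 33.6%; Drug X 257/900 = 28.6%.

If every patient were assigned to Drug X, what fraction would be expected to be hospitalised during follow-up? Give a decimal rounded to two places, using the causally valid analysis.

The stratified and pooled comparisons disagree (Drug M wins within each cholesterol; Drug X wins overall), so the answer turns on the causal role of cholesterol.
Cholesterol is recorded after the drug and is itself shifted by it — it sits on the causal path from drug to outcome. Conditioning on a mediator would strip out part of the effect we want; the pooled comparison gives the total causal effect.
So P(outcome | do(Drug X)) is just the pooled rate for Drug X: 257/900 = 0.286.

0.29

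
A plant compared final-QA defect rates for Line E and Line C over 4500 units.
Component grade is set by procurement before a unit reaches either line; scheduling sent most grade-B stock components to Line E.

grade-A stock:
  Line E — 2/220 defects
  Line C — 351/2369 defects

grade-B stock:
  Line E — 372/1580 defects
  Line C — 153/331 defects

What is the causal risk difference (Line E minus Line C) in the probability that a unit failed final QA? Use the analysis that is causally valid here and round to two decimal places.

-0.18

Line E is lower inside every component grade stratum but Line C is lower in aggregate. Whether to stratify depends on how component grade relates to the line.
Component grade differs across lines for reasons unrelated to any effect of the line itself, and it separately predicts the outcome — a classic confounder. We must compare within component grade levels.
Adjusting over the population distribution of component grade: 0.575·(0.009−0.148) + 0.425·(0.235−0.462) = -0.176.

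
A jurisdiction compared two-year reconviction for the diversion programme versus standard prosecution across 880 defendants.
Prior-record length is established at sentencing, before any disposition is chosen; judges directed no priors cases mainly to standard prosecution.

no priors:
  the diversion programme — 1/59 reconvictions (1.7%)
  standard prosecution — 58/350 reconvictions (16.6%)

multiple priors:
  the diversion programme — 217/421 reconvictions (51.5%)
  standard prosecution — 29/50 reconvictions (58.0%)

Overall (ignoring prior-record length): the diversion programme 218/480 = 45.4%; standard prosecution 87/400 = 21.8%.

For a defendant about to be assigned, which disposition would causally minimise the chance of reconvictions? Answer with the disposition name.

the diversion programme

the diversion programme is lower inside every prior-record length stratum but standard prosecution is lower in aggregate. Whether to stratify depends on how prior-record length relates to the disposition.
Here prior-record length is a common cause — it drives both which disposition a case falls under and the outcome. The crude comparison mixes populations; the stratum-specific rates are the causally relevant ones.
Within each level — no priors: 1.7% vs 16.6%; multiple priors: 51.5% vs 58.0% — the diversion programme is lower every time.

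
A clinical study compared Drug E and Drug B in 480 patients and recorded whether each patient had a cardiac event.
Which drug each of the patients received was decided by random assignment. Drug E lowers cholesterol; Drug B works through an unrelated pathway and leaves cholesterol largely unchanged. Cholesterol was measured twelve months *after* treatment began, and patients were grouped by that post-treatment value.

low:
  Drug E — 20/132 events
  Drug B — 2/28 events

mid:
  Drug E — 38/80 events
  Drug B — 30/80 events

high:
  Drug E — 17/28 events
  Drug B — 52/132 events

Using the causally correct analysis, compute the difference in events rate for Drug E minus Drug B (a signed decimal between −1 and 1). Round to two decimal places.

The distribution of cholesterol is itself part of what the drug does — it is an intermediate outcome. Holding it fixed would remove that part of the effect; the total effect is the pooled difference.
The causal difference is the pooled difference: 0.312 − 0.350 = -0.037.

-0.04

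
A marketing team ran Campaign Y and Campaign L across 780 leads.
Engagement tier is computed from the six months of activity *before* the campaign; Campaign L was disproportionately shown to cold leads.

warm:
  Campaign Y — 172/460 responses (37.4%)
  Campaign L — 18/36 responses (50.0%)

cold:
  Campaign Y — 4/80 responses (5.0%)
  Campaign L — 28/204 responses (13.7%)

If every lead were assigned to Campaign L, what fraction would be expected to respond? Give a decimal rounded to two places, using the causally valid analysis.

Within every engagement tier level Campaign L has the higher rate, yet pooled Campaign Y does — Simpson's reversal.
Nothing the campaign does changes engagement tier; the imbalance is an allocation artefact. With engagement tier also predicting the outcome, the pooled figure is confounded, and the within-stratum comparison is the causal one.
Standardising Campaign L to the population engagement tier mix: 0.636·18/36 + 0.364·28/204 = 0.368.

0.37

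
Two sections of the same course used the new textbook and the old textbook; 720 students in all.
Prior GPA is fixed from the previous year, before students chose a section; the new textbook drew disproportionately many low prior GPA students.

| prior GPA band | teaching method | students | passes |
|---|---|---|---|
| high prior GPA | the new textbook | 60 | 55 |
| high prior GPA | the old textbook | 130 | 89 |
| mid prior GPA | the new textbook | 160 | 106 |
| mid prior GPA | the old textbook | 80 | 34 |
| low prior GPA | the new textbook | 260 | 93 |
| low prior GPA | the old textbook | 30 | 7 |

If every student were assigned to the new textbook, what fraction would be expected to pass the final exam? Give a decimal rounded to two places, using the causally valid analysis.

The stratified and pooled comparisons disagree (the new textbook wins within each prior GPA band; the old textbook wins overall), so the answer turns on the causal role of prior GPA band.
Prior GPA band satisfies the back-door criterion: it is not a descendant of the teaching method, and it blocks the spurious path from teaching method to outcome. Adjusting for it (i.e., using the within-prior GPA band rates) gives the causal effect.
Standardising the new textbook to the population prior GPA band mix: 0.264·55/60 + 0.333·106/160 + 0.403·93/260 = 0.607.

0.61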